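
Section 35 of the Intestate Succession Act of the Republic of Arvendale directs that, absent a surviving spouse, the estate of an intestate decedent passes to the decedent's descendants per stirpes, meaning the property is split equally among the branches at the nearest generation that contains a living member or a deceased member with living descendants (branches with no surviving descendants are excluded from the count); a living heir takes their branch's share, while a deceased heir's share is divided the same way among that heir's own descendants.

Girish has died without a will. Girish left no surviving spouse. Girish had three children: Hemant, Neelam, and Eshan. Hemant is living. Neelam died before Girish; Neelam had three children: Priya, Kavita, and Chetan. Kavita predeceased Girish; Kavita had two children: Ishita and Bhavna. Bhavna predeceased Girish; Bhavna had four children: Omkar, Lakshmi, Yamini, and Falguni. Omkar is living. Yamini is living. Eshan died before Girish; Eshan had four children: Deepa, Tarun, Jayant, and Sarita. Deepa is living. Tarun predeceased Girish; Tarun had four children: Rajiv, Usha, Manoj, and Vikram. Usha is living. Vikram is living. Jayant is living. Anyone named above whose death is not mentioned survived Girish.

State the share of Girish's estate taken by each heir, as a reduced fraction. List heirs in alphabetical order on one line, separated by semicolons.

There is no surviving spouse, so the entire estate passes to Girish's descendants per stirpes.
The estate is divided into 3 equal shares of 1/3 among Hemant, Neelam, Eshan.
Hemant is living and takes 1/3.
Neelam predeceased; the 1/3 allotted to Neelam's branch passes to Neelam's issue by representation.
The 1/3 is divided into 3 equal shares of 1/9 among Priya, Kavita, Chetan.
Priya is living and takes 1/9.
Kavita predeceased; the 1/9 allotted to Kavita's branch passes to Kavita's issue by representation.
The 1/9 is divided into 2 equal shares of 1/18 among Ishita, Bhavna.
Ishita is living and takes 1/18.
Bhavna predeceased; the 1/18 allotted to Bhavna's branch passes to Bhavna's issue by representation.
The 1/18 is divided into 4 equal shares of 1/72 among Omkar, Lakshmi, Yamini, Falguni.
Omkar is living and takes 1/72.
Lakshmi is living and takes 1/72.
Yamini is living and takes 1/72.
Falguni is living and takes 1/72.
Chetan is living and takes 1/9.
Eshan predeceased; the 1/3 allotted to Eshan's branch passes to Eshan's issue by representation.
The 1/3 is divided into 4 equal shares of 1/12 among Deepa, Tarun, Jayant, Sarita.
Deepa is living and takes 1/12.
Tarun predeceased; the 1/12 allotted to Tarun's branch passes to Tarun's issue by representation.
The 1/12 is divided into 4 equal shares of 1/48 among Rajiv, Usha, Manoj, Vikram.
Rajiv is living and takes 1/48.
Usha is living and takes 1/48.
Manoj is living and takes 1/48.
Vikram is living and takes 1/48.
Jayant is living and takes 1/12.
Sarita is living and takes 1/12.

Chetan 1/9; Deepa 1/12; Falguni 1/72; Hemant 1/3; Ishita 1/18; Jayant 1/12; Lakshmi 1/72; Manoj 1/48; Omkar 1/72; Priya 1/9; Rajiv 1/48; Sarita 1/12; Usha 1/48; Vikram 1/48; Yamini 1/72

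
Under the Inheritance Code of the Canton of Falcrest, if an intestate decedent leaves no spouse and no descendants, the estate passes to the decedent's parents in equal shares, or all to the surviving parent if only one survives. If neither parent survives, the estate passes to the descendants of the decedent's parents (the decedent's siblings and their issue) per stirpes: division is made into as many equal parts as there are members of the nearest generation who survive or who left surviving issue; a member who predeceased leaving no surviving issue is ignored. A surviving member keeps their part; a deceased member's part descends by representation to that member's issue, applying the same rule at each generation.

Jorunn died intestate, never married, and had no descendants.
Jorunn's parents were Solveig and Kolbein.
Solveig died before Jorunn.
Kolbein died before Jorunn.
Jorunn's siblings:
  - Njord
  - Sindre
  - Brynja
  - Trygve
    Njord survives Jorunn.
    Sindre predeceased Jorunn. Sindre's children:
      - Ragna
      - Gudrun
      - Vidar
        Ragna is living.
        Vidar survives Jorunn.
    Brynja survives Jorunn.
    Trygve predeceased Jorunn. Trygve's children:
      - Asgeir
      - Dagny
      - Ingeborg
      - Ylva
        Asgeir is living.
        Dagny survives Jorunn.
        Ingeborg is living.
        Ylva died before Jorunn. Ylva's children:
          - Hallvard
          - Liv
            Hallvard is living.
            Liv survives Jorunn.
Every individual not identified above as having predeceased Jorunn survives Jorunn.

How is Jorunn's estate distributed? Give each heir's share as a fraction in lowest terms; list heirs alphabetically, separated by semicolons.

Neither parent survives and there are no descendants, so the estate passes to Jorunn's siblings and their issue per stirpes.
The estate is divided into 4 equal shares of 1/4 among Njord, Sindre, Brynja, Trygve.
Njord is living and takes 1/4.
Sindre predeceased; the 1/4 allotted to Sindre's branch passes to Sindre's issue by representation.
The 1/4 is divided into 3 equal shares of 1/12 among Ragna, Gudrun, Vidar.
Ragna is living and takes 1/12.
Gudrun is living and takes 1/12.
Vidar is living and takes 1/12.
Brynja is living and takes 1/4.
Trygve predeceased; the 1/4 allotted to Trygve's branch passes to Trygve's issue by representation.
The 1/4 is divided into 4 equal shares of 1/16 among Asgeir, Dagny, Ingeborg, Ylva.
Asgeir is living and takes 1/16.
Dagny is living and takes 1/16.
Ingeborg is living and takes 1/16.
Ylva predeceased; the 1/16 allotted to Ylva's branch passes to Ylva's issue by representation.
The 1/16 is divided into 2 equal shares of 1/32 among Hallvard, Liv.
Hallvard is living and takes 1/32.
Liv is living and takes 1/32.

Asgeir 1/16; Brynja 1/4; Dagny 1/16; Gudrun 1/12; Hallvard 1/32; Ingeborg 1/16; Liv 1/32; Njord 1/4; Ragna 1/12; Vidar 1/12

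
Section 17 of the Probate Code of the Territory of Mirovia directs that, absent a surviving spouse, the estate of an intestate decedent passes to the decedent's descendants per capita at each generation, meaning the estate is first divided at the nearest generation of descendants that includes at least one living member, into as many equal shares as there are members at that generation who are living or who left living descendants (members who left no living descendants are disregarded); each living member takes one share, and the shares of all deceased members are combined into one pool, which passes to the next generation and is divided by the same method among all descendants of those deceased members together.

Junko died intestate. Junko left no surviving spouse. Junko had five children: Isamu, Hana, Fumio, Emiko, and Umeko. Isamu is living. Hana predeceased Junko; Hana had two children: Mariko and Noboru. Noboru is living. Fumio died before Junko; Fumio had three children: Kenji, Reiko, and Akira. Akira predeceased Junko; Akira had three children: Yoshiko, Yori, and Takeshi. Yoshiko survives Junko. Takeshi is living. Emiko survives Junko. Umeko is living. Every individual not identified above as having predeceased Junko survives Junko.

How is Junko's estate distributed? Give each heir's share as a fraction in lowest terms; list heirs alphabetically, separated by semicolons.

Emiko 1/5; Isamu 1/5; Kenji 2/25; Mariko 2/25; Noboru 2/25; Reiko 2/25; Takeshi 2/75; Umeko 1/5; Yori 2/75; Yoshiko 2/75

There is no surviving spouse, so the entire estate passes to Junko's descendants per capita at each generation.
At generation 1 (Isamu, Hana, Fumio, Emiko, Umeko) there are 5 shares of (1)/5 = 1/5 each.
Living: Isamu, Emiko, and Umeko — each takes 1/5.
Deceased: Hana and Fumio. Their combined 2/5 is pooled and carried to generation 2.
At generation 2 (Mariko, Noboru, Kenji, Reiko, Akira) there are 5 shares of (2/5)/5 = 2/25 each.
Living: Mariko, Noboru, Kenji, and Reiko — each takes 2/25.
Deceased: Akira. That 2/25 share is carried to generation 3.
At generation 3 (Yoshiko, Yori, Takeshi) there are 3 shares of (2/25)/3 = 2/75 each.
Living: Yoshiko, Yori, and Takeshi — each takes 2/75.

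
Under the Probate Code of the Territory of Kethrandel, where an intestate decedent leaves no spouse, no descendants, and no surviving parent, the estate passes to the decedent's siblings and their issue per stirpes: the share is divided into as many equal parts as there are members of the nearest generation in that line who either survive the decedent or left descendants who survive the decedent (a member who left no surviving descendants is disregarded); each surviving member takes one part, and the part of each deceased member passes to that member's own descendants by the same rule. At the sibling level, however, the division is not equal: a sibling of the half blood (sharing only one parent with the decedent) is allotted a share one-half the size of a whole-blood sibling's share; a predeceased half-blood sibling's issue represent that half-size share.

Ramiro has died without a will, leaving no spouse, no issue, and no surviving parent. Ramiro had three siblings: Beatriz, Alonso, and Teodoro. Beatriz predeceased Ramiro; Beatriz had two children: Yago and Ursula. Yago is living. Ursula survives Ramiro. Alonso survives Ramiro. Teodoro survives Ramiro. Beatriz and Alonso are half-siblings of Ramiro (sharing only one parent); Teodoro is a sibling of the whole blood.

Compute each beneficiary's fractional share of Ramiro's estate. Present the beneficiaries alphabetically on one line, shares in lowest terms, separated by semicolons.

Alonso 1/4; Teodoro 1/2; Ursula 1/8; Yago 1/8

No spouse, descendants, or parent survives, so the estate passes to Ramiro's siblings per stirpes.
Half-blood siblings count for one-half the weight of whole-blood siblings at the initial division.
Dividing 1 in proportion to weights (total weight 2): Beatriz (weight 1/2) → 1/4; Alonso (weight 1/2) → 1/4; Teodoro (weight 1) → 1/2.
Beatriz predeceased; the 1/4 allotted to Beatriz's branch passes to Beatriz's issue by representation.
The 1/4 is divided into 2 equal shares of 1/8 among Yago, Ursula.
Yago is living and takes 1/8.
Ursula is living and takes 1/8.
Alonso is living and takes 1/4.
Teodoro is living and takes 1/2.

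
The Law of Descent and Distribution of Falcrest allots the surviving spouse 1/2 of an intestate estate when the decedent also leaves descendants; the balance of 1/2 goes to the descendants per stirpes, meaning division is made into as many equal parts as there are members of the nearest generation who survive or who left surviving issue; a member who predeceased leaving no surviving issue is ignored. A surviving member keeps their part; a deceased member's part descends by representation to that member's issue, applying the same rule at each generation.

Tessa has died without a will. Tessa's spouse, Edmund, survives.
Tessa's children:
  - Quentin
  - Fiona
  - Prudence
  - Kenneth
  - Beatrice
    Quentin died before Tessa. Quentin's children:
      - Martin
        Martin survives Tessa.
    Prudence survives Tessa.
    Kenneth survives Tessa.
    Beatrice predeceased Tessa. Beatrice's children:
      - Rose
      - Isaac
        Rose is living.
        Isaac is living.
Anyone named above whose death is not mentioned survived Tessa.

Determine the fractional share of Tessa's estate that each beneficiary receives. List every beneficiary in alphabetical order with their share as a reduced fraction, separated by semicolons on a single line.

Edmund, as surviving spouse, takes 1/2.
The remaining 1/2 passes to Tessa's descendants per stirpes.
The 1/2 is divided into 5 equal shares of 1/10 among Quentin, Fiona, Prudence, Kenneth, Beatrice.
Quentin predeceased; the 1/10 allotted to Quentin's branch passes to Quentin's issue by representation.
Martin is the sole taker at this level and receives the full 1/10.
Fiona is living and takes 1/10.
Prudence is living and takes 1/10.
Kenneth is living and takes 1/10.
Beatrice predeceased; the 1/10 allotted to Beatrice's branch passes to Beatrice's issue by representation.
The 1/10 is divided into 2 equal shares of 1/20 among Rose, Isaac.
Rose is living and takes 1/20.
Isaac is living and takes 1/20.

Edmund 1/2; Fiona 1/10; Isaac 1/20; Kenneth 1/10; Martin 1/10; Prudence 1/10; Rose 1/20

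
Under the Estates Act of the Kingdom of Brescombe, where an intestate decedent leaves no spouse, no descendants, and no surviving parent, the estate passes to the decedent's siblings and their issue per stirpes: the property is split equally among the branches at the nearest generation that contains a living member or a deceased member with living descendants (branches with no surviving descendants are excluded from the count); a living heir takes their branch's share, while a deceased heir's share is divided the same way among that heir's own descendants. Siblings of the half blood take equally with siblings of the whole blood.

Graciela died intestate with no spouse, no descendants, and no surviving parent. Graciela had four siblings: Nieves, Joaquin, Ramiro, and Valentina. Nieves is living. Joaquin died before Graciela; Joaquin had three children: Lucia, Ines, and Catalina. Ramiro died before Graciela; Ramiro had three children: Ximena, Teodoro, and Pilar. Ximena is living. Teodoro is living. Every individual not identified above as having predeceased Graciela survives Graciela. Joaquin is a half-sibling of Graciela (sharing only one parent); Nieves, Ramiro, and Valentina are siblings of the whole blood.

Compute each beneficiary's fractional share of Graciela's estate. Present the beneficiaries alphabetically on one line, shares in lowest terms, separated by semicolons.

Catalina 1/12; Ines 1/12; Lucia 1/12; Nieves 1/4; Pilar 1/12; Teodoro 1/12; Valentina 1/4; Ximena 1/12

No spouse, descendants, or parent survives, so the estate passes to Graciela's siblings per stirpes.
Half-blood and whole-blood siblings take equally under the stated rule.
The estate is divided into 4 equal shares of 1/4 among Nieves, Joaquin, Ramiro, Valentina.
Nieves is living and takes 1/4.
Joaquin predeceased; the 1/4 allotted to Joaquin's branch passes to Joaquin's issue by representation.
The 1/4 is divided into 3 equal shares of 1/12 among Lucia, Ines, Catalina.
Lucia is living and takes 1/12.
Ines is living and takes 1/12.
Catalina is living and takes 1/12.
Ramiro predeceased; the 1/4 allotted to Ramiro's branch passes to Ramiro's issue by representation.
The 1/4 is divided into 3 equal shares of 1/12 among Ximena, Teodoro, Pilar.
Ximena is living and takes 1/12.
Teodoro is living and takes 1/12.
Pilar is living and takes 1/12.
Valentina is living and takes 1/4.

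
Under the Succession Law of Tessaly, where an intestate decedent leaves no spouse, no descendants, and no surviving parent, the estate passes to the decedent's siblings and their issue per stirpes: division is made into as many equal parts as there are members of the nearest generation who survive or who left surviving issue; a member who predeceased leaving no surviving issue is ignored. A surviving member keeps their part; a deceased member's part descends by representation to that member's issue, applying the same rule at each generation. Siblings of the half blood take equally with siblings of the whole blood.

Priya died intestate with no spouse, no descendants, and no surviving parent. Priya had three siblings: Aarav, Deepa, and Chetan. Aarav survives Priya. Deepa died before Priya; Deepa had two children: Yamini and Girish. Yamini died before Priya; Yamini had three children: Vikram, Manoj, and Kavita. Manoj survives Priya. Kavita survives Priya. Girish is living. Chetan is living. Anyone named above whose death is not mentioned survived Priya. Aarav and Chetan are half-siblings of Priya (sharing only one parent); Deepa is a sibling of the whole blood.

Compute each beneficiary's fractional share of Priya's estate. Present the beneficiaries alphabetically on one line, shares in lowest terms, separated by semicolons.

Aarav 1/3; Chetan 1/3; Girish 1/6; Kavita 1/18; Manoj 1/18; Vikram 1/18

No spouse, descendants, or parent survives, so the estate passes to Priya's siblings per stirpes.
Half-blood and whole-blood siblings take equally under the stated rule.
The estate is divided into 3 equal shares of 1/3 among Aarav, Deepa, Chetan.
Aarav is living and takes 1/3.
Deepa predeceased; the 1/3 allotted to Deepa's branch passes to Deepa's issue by representation.
The 1/3 is divided into 2 equal shares of 1/6 among Yamini, Girish.
Yamini predeceased; the 1/6 allotted to Yamini's branch passes to Yamini's issue by representation.
The 1/6 is divided into 3 equal shares of 1/18 among Vikram, Manoj, Kavita.
Vikram is living and takes 1/18.
Manoj is living and takes 1/18.
Kavita is living and takes 1/18.
Girish is living and takes 1/6.
Chetan is living and takes 1/3.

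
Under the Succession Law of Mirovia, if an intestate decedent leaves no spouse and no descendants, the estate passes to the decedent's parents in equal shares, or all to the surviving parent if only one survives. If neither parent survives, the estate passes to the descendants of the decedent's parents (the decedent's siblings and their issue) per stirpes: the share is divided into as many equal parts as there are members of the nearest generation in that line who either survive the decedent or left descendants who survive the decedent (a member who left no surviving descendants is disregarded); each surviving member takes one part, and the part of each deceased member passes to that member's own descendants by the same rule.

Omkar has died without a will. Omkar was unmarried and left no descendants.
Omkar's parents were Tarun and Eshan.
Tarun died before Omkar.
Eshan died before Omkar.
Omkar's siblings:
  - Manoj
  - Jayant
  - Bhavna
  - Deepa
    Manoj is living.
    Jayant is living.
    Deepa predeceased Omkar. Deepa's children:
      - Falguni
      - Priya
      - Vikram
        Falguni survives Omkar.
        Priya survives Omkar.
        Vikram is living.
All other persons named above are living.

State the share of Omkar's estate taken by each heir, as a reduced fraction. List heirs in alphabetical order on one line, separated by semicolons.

Bhavna 1/4; Falguni 1/12; Jayant 1/4; Manoj 1/4; Priya 1/12; Vikram 1/12

Neither parent survives and there are no descendants, so the estate passes to Omkar's siblings and their issue per stirpes.
The estate is divided into 4 equal shares of 1/4 among Manoj, Jayant, Bhavna, Deepa.
Manoj is living and takes 1/4.
Jayant is living and takes 1/4.
Bhavna is living and takes 1/4.
Deepa predeceased; the 1/4 allotted to Deepa's branch passes to Deepa's issue by representation.
The 1/4 is divided into 3 equal shares of 1/12 among Falguni, Priya, Vikram.
Falguni is living and takes 1/12.
Priya is living and takes 1/12.
Vikram is living and takes 1/12.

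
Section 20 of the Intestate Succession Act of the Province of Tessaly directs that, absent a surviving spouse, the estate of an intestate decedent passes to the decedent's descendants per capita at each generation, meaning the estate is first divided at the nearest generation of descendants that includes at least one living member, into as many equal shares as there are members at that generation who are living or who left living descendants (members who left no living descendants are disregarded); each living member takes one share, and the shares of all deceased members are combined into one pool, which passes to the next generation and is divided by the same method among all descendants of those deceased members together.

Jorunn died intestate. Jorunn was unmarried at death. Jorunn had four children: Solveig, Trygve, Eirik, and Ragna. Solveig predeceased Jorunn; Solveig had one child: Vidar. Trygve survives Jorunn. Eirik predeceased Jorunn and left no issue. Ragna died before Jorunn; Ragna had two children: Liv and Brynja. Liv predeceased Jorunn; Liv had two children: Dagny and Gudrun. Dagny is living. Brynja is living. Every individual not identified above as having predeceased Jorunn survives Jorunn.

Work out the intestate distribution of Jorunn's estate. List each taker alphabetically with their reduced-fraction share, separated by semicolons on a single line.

Brynja 2/9; Dagny 1/9; Gudrun 1/9; Trygve 1/3; Vidar 2/9

There is no surviving spouse, so the entire estate passes to Jorunn's descendants per capita at each generation.
At generation 1 (Solveig, Trygve, Ragna) there are 3 shares of (1)/3 = 1/3 each.
Living: Trygve — each takes 1/3.
Deceased: Solveig and Ragna. Their combined 2/3 is pooled and carried to generation 2.
At generation 2 (Vidar, Liv, Brynja) there are 3 shares of (2/3)/3 = 2/9 each.
Living: Vidar and Brynja — each takes 2/9.
Deceased: Liv. That 2/9 share is carried to generation 3.
At generation 3 (Dagny, Gudrun) there are 2 shares of (2/9)/2 = 1/9 each.
Living: Dagny and Gudrun — each takes 1/9.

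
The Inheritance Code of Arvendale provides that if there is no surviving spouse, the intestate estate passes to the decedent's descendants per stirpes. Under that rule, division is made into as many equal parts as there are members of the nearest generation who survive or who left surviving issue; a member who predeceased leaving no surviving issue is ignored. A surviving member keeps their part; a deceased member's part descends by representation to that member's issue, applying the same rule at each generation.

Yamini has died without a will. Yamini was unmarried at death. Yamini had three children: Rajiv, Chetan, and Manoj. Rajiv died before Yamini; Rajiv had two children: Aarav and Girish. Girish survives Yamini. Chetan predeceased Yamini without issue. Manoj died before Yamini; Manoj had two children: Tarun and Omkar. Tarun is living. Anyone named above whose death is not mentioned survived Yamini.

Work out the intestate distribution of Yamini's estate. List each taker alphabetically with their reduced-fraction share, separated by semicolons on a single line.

Aarav 1/4; Girish 1/4; Omkar 1/4; Tarun 1/4

There is no surviving spouse, so the entire estate passes to Yamini's descendants per stirpes.
Chetan left no surviving issue, so that branch lapses and is disregarded.
The estate is divided into 2 equal shares of 1/2 among Rajiv, Manoj.
Rajiv predeceased; the 1/2 allotted to Rajiv's branch passes to Rajiv's issue by representation.
The 1/2 is divided into 2 equal shares of 1/4 among Aarav, Girish.
Aarav is living and takes 1/4.
Girish is living and takes 1/4.
Manoj predeceased; the 1/2 allotted to Manoj's branch passes to Manoj's issue by representation.
The 1/2 is divided into 2 equal shares of 1/4 among Tarun, Omkar.
Tarun is living and takes 1/4.
Omkar is living and takes 1/4.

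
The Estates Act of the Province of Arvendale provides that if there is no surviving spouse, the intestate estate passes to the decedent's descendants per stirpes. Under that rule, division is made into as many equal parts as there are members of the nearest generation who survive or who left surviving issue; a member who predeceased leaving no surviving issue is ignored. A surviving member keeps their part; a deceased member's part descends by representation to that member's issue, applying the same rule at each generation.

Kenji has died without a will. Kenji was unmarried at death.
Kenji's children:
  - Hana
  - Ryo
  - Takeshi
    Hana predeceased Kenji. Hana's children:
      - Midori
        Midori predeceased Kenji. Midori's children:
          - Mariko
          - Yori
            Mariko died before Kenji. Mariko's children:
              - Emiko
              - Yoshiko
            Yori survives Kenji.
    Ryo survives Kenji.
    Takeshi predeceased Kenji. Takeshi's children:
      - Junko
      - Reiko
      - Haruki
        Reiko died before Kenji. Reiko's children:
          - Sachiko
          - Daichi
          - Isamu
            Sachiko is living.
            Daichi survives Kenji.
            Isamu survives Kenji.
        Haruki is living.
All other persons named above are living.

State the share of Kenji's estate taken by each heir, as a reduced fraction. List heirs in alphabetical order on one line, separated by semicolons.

Daichi 1/27; Emiko 1/12; Haruki 1/9; Isamu 1/27; Junko 1/9; Ryo 1/3; Sachiko 1/27; Yori 1/6; Yoshiko 1/12

There is no surviving spouse, so the entire estate passes to Kenji's descendants per stirpes.
The estate is divided into 3 equal shares of 1/3 among Hana, Ryo, Takeshi.
Hana predeceased; the 1/3 allotted to Hana's branch passes to Hana's issue by representation.
Midori's line is the sole branch at this level, so the full 1/3 passes to Midori's issue by representation.
The 1/3 is divided into 2 equal shares of 1/6 among Mariko, Yori.
Mariko predeceased; the 1/6 allotted to Mariko's branch passes to Mariko's issue by representation.
The 1/6 is divided into 2 equal shares of 1/12 among Emiko, Yoshiko.
Emiko is living and takes 1/12.
Yoshiko is living and takes 1/12.
Yori is living and takes 1/6.
Ryo is living and takes 1/3.
Takeshi predeceased; the 1/3 allotted to Takeshi's branch passes to Takeshi's issue by representation.
The 1/3 is divided into 3 equal shares of 1/9 among Junko, Reiko, Haruki.
Junko is living and takes 1/9.
Reiko predeceased; the 1/9 allotted to Reiko's branch passes to Reiko's issue by representation.
The 1/9 is divided into 3 equal shares of 1/27 among Sachiko, Daichi, Isamu.
Sachiko is living and takes 1/27.
Daichi is living and takes 1/27.
Isamu is living and takes 1/27.
Haruki is living and takes 1/9.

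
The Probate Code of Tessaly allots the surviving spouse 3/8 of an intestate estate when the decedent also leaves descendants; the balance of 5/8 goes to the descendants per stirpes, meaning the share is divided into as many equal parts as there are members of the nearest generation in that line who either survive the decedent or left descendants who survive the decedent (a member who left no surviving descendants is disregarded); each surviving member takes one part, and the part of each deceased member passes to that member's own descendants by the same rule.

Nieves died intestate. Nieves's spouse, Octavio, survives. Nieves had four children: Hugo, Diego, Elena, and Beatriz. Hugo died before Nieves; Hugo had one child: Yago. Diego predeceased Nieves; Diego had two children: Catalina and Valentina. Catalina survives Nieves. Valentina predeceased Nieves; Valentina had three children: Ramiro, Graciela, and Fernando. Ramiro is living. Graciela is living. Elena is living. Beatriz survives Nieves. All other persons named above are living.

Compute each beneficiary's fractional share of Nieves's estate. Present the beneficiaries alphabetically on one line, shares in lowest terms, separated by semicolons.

Octavio, as surviving spouse, takes 3/8.
The remaining 5/8 passes to Nieves's descendants per stirpes.
The 5/8 is divided into 4 equal shares of 5/32 among Hugo, Diego, Elena, Beatriz.
Hugo predeceased; the 5/32 allotted to Hugo's branch passes to Hugo's issue by representation.
Yago is the sole taker at this level and receives the full 5/32.
Diego predeceased; the 5/32 allotted to Diego's branch passes to Diego's issue by representation.
The 5/32 is divided into 2 equal shares of 5/64 among Catalina, Valentina.
Catalina is living and takes 5/64.
Valentina predeceased; the 5/64 allotted to Valentina's branch passes to Valentina's issue by representation.
The 5/64 is divided into 3 equal shares of 5/192 among Ramiro, Graciela, Fernando.
Ramiro is living and takes 5/192.
Graciela is living and takes 5/192.
Fernando is living and takes 5/192.
Elena is living and takes 5/32.
Beatriz is living and takes 5/32.

Beatriz 5/32; Catalina 5/64; Elena 5/32; Fernando 5/192; Graciela 5/192; Octavio 3/8; Ramiro 5/192; Yago 5/32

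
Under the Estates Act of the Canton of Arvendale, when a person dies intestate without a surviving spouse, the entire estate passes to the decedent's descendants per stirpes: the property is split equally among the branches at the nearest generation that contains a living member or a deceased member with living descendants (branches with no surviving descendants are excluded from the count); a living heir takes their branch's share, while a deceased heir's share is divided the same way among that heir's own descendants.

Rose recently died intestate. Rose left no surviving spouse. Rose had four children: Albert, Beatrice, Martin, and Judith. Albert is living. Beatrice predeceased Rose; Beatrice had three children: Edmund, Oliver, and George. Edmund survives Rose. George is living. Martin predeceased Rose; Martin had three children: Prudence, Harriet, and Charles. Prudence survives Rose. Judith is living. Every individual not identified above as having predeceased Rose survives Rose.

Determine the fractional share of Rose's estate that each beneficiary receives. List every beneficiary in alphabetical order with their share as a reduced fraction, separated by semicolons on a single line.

Albert 1/4; Charles 1/12; Edmund 1/12; George 1/12; Harriet 1/12; Judith 1/4; Oliver 1/12; Prudence 1/12

There is no surviving spouse, so the entire estate passes to Rose's descendants per stirpes.
The estate is divided into 4 equal shares of 1/4 among Albert, Beatrice, Martin, Judith.
Albert is living and takes 1/4.
Beatrice predeceased; the 1/4 allotted to Beatrice's branch passes to Beatrice's issue by representation.
The 1/4 is divided into 3 equal shares of 1/12 among Edmund, Oliver, George.
Edmund is living and takes 1/12.
Oliver is living and takes 1/12.
George is living and takes 1/12.
Martin predeceased; the 1/4 allotted to Martin's branch passes to Martin's issue by representation.
The 1/4 is divided into 3 equal shares of 1/12 among Prudence, Harriet, Charles.
Prudence is living and takes 1/12.
Harriet is living and takes 1/12.
Charles is living and takes 1/12.
Judith is living and takes 1/4.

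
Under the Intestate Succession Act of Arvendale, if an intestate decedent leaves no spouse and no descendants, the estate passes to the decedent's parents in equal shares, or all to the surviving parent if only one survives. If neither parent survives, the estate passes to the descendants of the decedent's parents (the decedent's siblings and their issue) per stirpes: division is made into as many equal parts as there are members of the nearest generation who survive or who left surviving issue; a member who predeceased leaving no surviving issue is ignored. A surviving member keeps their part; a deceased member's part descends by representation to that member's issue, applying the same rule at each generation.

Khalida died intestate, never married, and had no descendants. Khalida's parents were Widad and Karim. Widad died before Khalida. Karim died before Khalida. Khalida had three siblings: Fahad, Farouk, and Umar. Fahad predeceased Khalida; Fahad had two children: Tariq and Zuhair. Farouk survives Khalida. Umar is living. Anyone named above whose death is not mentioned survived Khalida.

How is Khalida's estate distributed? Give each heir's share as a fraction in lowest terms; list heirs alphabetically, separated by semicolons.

Neither parent survives and there are no descendants, so the estate passes to Khalida's siblings and their issue per stirpes.
The estate is divided into 3 equal shares of 1/3 among Fahad, Farouk, Umar.
Fahad predeceased; the 1/3 allotted to Fahad's branch passes to Fahad's issue by representation.
The 1/3 is divided into 2 equal shares of 1/6 among Tariq, Zuhair.
Tariq is living and takes 1/6.
Zuhair is living and takes 1/6.
Farouk is living and takes 1/3.
Umar is living and takes 1/3.

Farouk 1/3; Tariq 1/6; Umar 1/3; Zuhair 1/6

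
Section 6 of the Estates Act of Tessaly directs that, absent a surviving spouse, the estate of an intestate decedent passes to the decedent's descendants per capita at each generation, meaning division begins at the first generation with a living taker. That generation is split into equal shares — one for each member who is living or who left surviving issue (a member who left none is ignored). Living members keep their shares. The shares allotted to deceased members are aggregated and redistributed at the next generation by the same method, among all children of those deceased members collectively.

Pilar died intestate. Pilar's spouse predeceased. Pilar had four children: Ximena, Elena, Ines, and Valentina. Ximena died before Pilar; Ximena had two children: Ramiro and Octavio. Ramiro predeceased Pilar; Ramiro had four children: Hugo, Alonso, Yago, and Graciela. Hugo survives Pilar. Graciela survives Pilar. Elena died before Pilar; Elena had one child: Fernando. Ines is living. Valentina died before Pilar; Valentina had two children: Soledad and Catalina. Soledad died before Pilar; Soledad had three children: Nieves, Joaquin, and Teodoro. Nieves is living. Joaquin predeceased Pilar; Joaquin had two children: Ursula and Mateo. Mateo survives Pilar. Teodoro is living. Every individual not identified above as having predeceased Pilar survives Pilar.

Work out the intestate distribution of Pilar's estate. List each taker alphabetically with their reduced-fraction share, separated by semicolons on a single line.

There is no surviving spouse, so the entire estate passes to Pilar's descendants per capita at each generation.
At generation 1 (Ximena, Elena, Ines, Valentina) there are 4 shares of (1)/4 = 1/4 each.
Living: Ines — each takes 1/4.
Deceased: Ximena, Elena, and Valentina. Their combined 3/4 is pooled and carried to generation 2.
At generation 2 (Ramiro, Octavio, Fernando, Soledad, Catalina) there are 5 shares of (3/4)/5 = 3/20 each.
Living: Octavio, Fernando, and Catalina — each takes 3/20.
Deceased: Ramiro and Soledad. Their combined 3/10 is pooled and carried to generation 3.
At generation 3 (Hugo, Alonso, Yago, Graciela, Nieves, Joaquin, Teodoro) there are 7 shares of (3/10)/7 = 3/70 each.
Living: Hugo, Alonso, Yago, Graciela, Nieves, and Teodoro — each takes 3/70.
Deceased: Joaquin. That 3/70 share is carried to generation 4.
At generation 4 (Ursula, Mateo) there are 2 shares of (3/70)/2 = 3/140 each.
Living: Ursula and Mateo — each takes 3/140.

Alonso 3/70; Catalina 3/20; Fernando 3/20; Graciela 3/70; Hugo 3/70; Ines 1/4; Mateo 3/140; Nieves 3/70; Octavio 3/20; Teodoro 3/70; Ursula 3/140; Yago 3/70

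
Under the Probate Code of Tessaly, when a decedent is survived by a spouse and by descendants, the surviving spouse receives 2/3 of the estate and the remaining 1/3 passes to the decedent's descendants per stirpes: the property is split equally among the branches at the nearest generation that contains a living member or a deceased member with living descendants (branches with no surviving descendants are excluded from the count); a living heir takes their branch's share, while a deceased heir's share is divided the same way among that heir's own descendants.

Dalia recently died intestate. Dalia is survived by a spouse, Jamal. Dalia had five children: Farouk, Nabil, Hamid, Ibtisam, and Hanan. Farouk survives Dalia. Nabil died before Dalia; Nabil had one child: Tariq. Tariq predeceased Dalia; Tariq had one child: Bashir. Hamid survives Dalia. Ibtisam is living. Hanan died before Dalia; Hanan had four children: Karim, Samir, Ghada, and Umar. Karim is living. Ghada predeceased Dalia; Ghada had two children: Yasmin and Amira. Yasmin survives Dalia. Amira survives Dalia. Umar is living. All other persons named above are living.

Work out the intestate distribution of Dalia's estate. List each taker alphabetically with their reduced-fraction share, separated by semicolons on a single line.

Jamal, as surviving spouse, takes 2/3.
The remaining 1/3 passes to Dalia's descendants per stirpes.
The 1/3 is divided into 5 equal shares of 1/15 among Farouk, Nabil, Hamid, Ibtisam, Hanan.
Farouk is living and takes 1/15.
Nabil predeceased; the 1/15 allotted to Nabil's branch passes to Nabil's issue by representation.
Tariq's line is the sole branch at this level, so the full 1/15 passes to Tariq's issue by representation.
Bashir is the sole taker at this level and receives the full 1/15.
Hamid is living and takes 1/15.
Ibtisam is living and takes 1/15.
Hanan predeceased; the 1/15 allotted to Hanan's branch passes to Hanan's issue by representation.
The 1/15 is divided into 4 equal shares of 1/60 among Karim, Samir, Ghada, Umar.
Karim is living and takes 1/60.
Samir is living and takes 1/60.
Ghada predeceased; the 1/60 allotted to Ghada's branch passes to Ghada's issue by representation.
The 1/60 is divided into 2 equal shares of 1/120 among Yasmin, Amira.
Yasmin is living and takes 1/120.
Amira is living and takes 1/120.
Umar is living and takes 1/60.

Amira 1/120; Bashir 1/15; Farouk 1/15; Hamid 1/15; Ibtisam 1/15; Jamal 2/3; Karim 1/60; Samir 1/60; Umar 1/60; Yasmin 1/120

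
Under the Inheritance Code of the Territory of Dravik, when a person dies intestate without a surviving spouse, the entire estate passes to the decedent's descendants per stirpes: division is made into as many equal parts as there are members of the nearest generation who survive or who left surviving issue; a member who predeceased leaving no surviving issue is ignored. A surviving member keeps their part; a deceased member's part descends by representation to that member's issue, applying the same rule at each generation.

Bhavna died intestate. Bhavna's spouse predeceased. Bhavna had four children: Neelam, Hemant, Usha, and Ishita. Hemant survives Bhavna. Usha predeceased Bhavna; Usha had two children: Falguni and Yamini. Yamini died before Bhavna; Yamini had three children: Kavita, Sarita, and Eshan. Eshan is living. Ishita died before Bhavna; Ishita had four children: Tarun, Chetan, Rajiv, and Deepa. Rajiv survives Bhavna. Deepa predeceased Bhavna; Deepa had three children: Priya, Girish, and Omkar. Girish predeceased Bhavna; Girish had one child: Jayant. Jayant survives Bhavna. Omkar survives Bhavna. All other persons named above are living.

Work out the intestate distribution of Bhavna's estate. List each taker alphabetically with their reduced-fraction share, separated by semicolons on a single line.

Chetan 1/16; Eshan 1/24; Falguni 1/8; Hemant 1/4; Jayant 1/48; Kavita 1/24; Neelam 1/4; Omkar 1/48; Priya 1/48; Rajiv 1/16; Sarita 1/24; Tarun 1/16

There is no surviving spouse, so the entire estate passes to Bhavna's descendants per stirpes.
The estate is divided into 4 equal shares of 1/4 among Neelam, Hemant, Usha, Ishita.
Neelam is living and takes 1/4.
Hemant is living and takes 1/4.
Usha predeceased; the 1/4 allotted to Usha's branch passes to Usha's issue by representation.
The 1/4 is divided into 2 equal shares of 1/8 among Falguni, Yamini.
Falguni is living and takes 1/8.
Yamini predeceased; the 1/8 allotted to Yamini's branch passes to Yamini's issue by representation.
The 1/8 is divided into 3 equal shares of 1/24 among Kavita, Sarita, Eshan.
Kavita is living and takes 1/24.
Sarita is living and takes 1/24.
Eshan is living and takes 1/24.
Ishita predeceased; the 1/4 allotted to Ishita's branch passes to Ishita's issue by representation.
The 1/4 is divided into 4 equal shares of 1/16 among Tarun, Chetan, Rajiv, Deepa.
Tarun is living and takes 1/16.
Chetan is living and takes 1/16.
Rajiv is living and takes 1/16.
Deepa predeceased; the 1/16 allotted to Deepa's branch passes to Deepa's issue by representation.
The 1/16 is divided into 3 equal shares of 1/48 among Priya, Girish, Omkar.
Priya is living and takes 1/48.
Girish predeceased; the 1/48 allotted to Girish's branch passes to Girish's issue by representation.
Jayant is the sole taker at this level and receives the full 1/48.
Omkar is living and takes 1/48.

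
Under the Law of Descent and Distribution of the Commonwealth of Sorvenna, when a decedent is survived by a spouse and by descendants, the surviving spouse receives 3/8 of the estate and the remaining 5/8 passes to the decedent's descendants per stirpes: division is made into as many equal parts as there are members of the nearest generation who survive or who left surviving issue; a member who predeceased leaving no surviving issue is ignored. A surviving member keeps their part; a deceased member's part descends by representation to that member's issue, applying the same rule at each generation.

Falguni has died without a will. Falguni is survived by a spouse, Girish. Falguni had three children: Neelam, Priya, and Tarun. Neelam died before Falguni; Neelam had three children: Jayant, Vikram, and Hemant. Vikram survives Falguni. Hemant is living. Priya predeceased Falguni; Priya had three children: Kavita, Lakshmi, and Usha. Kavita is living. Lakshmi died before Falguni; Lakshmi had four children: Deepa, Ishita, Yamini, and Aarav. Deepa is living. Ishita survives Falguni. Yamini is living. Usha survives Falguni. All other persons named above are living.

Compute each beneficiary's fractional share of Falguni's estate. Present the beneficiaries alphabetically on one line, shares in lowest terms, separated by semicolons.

Aarav 5/288; Deepa 5/288; Girish 3/8; Hemant 5/72; Ishita 5/288; Jayant 5/72; Kavita 5/72; Tarun 5/24; Usha 5/72; Vikram 5/72; Yamini 5/288

Girish, as surviving spouse, takes 3/8.
The remaining 5/8 passes to Falguni's descendants per stirpes.
The 5/8 is divided into 3 equal shares of 5/24 among Neelam, Priya, Tarun.
Neelam predeceased; the 5/24 allotted to Neelam's branch passes to Neelam's issue by representation.
The 5/24 is divided into 3 equal shares of 5/72 among Jayant, Vikram, Hemant.
Jayant is living and takes 5/72.
Vikram is living and takes 5/72.
Hemant is living and takes 5/72.
Priya predeceased; the 5/24 allotted to Priya's branch passes to Priya's issue by representation.
The 5/24 is divided into 3 equal shares of 5/72 among Kavita, Lakshmi, Usha.
Kavita is living and takes 5/72.
Lakshmi predeceased; the 5/72 allotted to Lakshmi's branch passes to Lakshmi's issue by representation.
The 5/72 is divided into 4 equal shares of 5/288 among Deepa, Ishita, Yamini, Aarav.
Deepa is living and takes 5/288.
Ishita is living and takes 5/288.
Yamini is living and takes 5/288.
Aarav is living and takes 5/288.
Usha is living and takes 5/72.
Tarun is living and takes 5/24.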